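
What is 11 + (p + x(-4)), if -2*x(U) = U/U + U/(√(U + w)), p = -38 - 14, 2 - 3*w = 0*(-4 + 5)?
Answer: -83/2 - I*√30/5 ≈ -41.5 - 1.0954*I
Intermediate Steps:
w = ⅔ (w = ⅔ - 0*(-4 + 5) = ⅔ - 0 = ⅔ - ⅓*0 = ⅔ + 0 = ⅔ ≈ 0.66667)
p = -52
x(U) = -½ - U/(2*√(⅔ + U)) (x(U) = -(U/U + U/(√(U + ⅔)))/2 = -(1 + U/(√(⅔ + U)))/2 = -(1 + U/√(⅔ + U))/2 = -½ - U/(2*√(⅔ + U)))
11 + (p + x(-4)) = 11 + (-52 + (-½ - ½*(-4)*√3/√(2 + 3*(-4)))) = 11 + (-52 + (-½ - ½*(-4)*√3/√(2 - 12))) = 11 + (-52 + (-½ - ½*(-4)*√3/√(-10))) = 11 + (-52 + (-½ - ½*(-4)*√3*(-I*√10/10))) = 11 + (-52 + (-½ - I*√30/5)) = 11 + (-105/2 - I*√30/5) = -83/2 - I*√30/5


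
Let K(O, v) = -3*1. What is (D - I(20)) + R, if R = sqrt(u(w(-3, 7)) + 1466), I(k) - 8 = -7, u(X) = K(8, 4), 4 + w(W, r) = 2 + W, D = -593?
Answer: -594 + sqrt(1463) ≈ -555.75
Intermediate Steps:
K(O, v) = -3
w(W, r) = -2 + W (w(W, r) = -4 + (2 + W) = -2 + W)
u(X) = -3
I(k) = 1 (I(k) = 8 - 7 = 1)
R = sqrt(1463) (R = sqrt(-3 + 1466) = sqrt(1463) ≈ 38.249)
(D - I(20)) + R = (-593 - 1*1) + sqrt(1463) = (-593 - 1) + sqrt(1463) = -594 + sqrt(1463)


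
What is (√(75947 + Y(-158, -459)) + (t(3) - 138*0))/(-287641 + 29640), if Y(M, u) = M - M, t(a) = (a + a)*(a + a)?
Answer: -36/258001 - √75947/258001 ≈ -0.0012077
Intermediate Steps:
t(a) = 4*a² (t(a) = (2*a)*(2*a) = 4*a²)
Y(M, u) = 0
(√(75947 + Y(-158, -459)) + (t(3) - 138*0))/(-287641 + 29640) = (√(75947 + 0) + (4*3² - 138*0))/(-287641 + 29640) = (√75947 + (4*9 + 0))/(-258001) = (√75947 + (36 + 0))*(-1/258001) = (√75947 + 36)*(-1/258001) = (36 + √75947)*(-1/258001) = -36/258001 - √75947/258001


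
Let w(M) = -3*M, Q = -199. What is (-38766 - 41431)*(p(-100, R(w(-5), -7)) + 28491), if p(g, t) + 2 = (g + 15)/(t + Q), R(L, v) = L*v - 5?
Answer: -705989107642/309 ≈ -2.2848e+9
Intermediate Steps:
R(L, v) = -5 + L*v
p(g, t) = -2 + (15 + g)/(-199 + t) (p(g, t) = -2 + (g + 15)/(t - 199) = -2 + (15 + g)/(-199 + t))
(-38766 - 41431)*(p(-100, R(w(-5), -7)) + 28491) = (-38766 - 41431)*((413 - 100 - 2*(-5 - 3*(-5)*(-7)))/(-199 + (-5 - 3*(-5)*(-7))) + 28491) = -80197*((413 - 100 - 2*(-5 + 15*(-7)))/(-199 + (-5 + 15*(-7))) + 28491) = -80197*((413 - 100 - 2*(-5 - 105))/(-199 + (-5 - 105)) + 28491) = -80197*((413 - 100 - 2*(-110))/(-199 - 110) + 28491) = -80197*((413 - 100 + 220)/(-309) + 28491) = -80197*(-1/309*533 + 28491) = -80197*(-533/309 + 28491) = -80197*8803186/309 = -705989107642/309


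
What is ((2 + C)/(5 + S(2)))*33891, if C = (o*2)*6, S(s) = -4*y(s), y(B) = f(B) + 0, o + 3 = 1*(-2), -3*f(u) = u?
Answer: -5897034/23 ≈ -2.5639e+5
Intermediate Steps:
f(u) = -u/3
o = -5 (o = -3 + 1*(-2) = -3 - 2 = -5)
y(B) = -B/3 (y(B) = -B/3 + 0 = -B/3)
S(s) = 4*s/3 (S(s) = -(-4)*s/3 = 4*s/3)
C = -60 (C = -5*2*6 = -10*6 = -60)
((2 + C)/(5 + S(2)))*33891 = ((2 - 60)/(5 + (4/3)*2))*33891 = -58/(5 + 8/3)*33891 = -58/23/3*33891 = -58*3/23*33891 = -174/23*33891 = -5897034/23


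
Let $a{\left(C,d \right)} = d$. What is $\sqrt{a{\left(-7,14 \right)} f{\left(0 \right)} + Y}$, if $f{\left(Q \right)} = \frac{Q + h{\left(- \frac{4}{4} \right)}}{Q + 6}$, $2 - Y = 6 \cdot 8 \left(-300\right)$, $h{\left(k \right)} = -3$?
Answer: $\sqrt{14395} \approx 119.98$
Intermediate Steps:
$Y = 14402$ ($Y = 2 - 6 \cdot 8 \left(-300\right) = 2 - 48 \left(-300\right) = 2 - -14400 = 2 + 14400 = 14402$)
$f{\left(Q \right)} = \frac{-3 + Q}{6 + Q}$ ($f{\left(Q \right)} = \frac{Q - 3}{Q + 6} = \frac{-3 + Q}{6 + Q}$)
$\sqrt{a{\left(-7,14 \right)} f{\left(0 \right)} + Y} = \sqrt{14 \frac{-3 + 0}{6 + 0} + 14402} = \sqrt{14 \cdot \frac{1}{6} \left(-3\right) + 14402} = \sqrt{14 \left(- \frac{1}{2}\right) + 14402} = \sqrt{-7 + 14402} = \sqrt{14395}$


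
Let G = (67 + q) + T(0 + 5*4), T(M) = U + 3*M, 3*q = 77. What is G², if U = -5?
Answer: 196249/9 ≈ 21805.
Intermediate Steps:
q = 77/3 (q = (⅓)*77 = 77/3 ≈ 25.667)
T(M) = -5 + 3*M
G = 443/3 (G = (67 + 77/3) + (-5 + 3*(0 + 5*4)) = 278/3 + (-5 + 3*(0 + 20)) = 278/3 + (-5 + 3*20) = 278/3 + (-5 + 60) = 278/3 + 55 = 443/3 ≈ 147.67)
G² = (443/3)² = 196249/9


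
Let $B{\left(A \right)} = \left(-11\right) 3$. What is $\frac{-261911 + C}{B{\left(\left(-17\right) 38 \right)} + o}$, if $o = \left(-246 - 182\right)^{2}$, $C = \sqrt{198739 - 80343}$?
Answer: $- \frac{261911}{183151} + \frac{2 \sqrt{29599}}{183151} \approx -1.4281$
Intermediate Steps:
$C = 2 \sqrt{29599}$ ($C = \sqrt{198739 + \left(-114951 + 34608\right)} = \sqrt{198739 - 80343} = \sqrt{118396} = 2 \sqrt{29599} \approx 344.09$)
$B{\left(A \right)} = -33$
$o = 183184$ ($o = \left(-428\right)^{2} = 183184$)
$\frac{-261911 + C}{B{\left(\left(-17\right) 38 \right)} + o} = \frac{-261911 + 2 \sqrt{29599}}{-33 + 183184} = \frac{-261911 + 2 \sqrt{29599}}{183151} = \left(-261911 + 2 \sqrt{29599}\right) \frac{1}{183151} = - \frac{261911}{183151} + \frac{2 \sqrt{29599}}{183151}$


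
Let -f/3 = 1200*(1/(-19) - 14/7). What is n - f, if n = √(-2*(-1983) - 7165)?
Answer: -140400/19 + I*√3199 ≈ -7389.5 + 56.56*I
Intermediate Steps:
n = I*√3199 (n = √(3966 - 7165) = √(-3199) = I*√3199 ≈ 56.56*I)
f = 140400/19 (f = -3600*(1/(-19) - 14/7) = -3600*(1*(-1/19) - 14*⅐) = -3600*(-1/19 - 2) = -3600*(-39)/19 = -3*(-46800/19) = 140400/19 ≈ 7389.5)
n - f = I*√3199 - 1*140400/19 = I*√3199 - 140400/19 = -140400/19 + I*√3199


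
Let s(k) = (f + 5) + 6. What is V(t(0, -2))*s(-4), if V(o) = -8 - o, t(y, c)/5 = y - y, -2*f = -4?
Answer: -104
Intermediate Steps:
f = 2 (f = -½*(-4) = 2)
t(y, c) = 0 (t(y, c) = 5*(y - y) = 5*0 = 0)
s(k) = 13 (s(k) = (2 + 5) + 6 = 7 + 6 = 13)
V(t(0, -2))*s(-4) = (-8 - 1*0)*13 = (-8 + 0)*13 = -8*13 = -104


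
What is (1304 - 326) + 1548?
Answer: 2526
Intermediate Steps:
(1304 - 326) + 1548 = 978 + 1548 = 2526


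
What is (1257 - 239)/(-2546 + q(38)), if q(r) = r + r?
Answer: -509/1235 ≈ -0.41215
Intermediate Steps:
q(r) = 2*r
(1257 - 239)/(-2546 + q(38)) = (1257 - 239)/(-2546 + 2*38) = 1018/(-2546 + 76) = 1018/(-2470) = 1018*(-1/2470) = -509/1235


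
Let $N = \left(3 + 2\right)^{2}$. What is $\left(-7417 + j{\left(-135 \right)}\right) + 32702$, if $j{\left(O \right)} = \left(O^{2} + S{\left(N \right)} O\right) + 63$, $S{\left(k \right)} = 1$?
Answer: $43438$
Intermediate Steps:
$N = 25$ ($N = 5^{2} = 25$)
$j{\left(O \right)} = 63 + O + O^{2}$ ($j{\left(O \right)} = \left(O^{2} + 1 O\right) + 63 = \left(O^{2} + O\right) + 63 = \left(O + O^{2}\right) + 63 = 63 + O + O^{2}$)
$\left(-7417 + j{\left(-135 \right)}\right) + 32702 = \left(-7417 + \left(63 - 135 + \left(-135\right)^{2}\right)\right) + 32702 = \left(-7417 + \left(63 - 135 + 18225\right)\right) + 32702 = \left(-7417 + 18153\right) + 32702 = 10736 + 32702 = 43438$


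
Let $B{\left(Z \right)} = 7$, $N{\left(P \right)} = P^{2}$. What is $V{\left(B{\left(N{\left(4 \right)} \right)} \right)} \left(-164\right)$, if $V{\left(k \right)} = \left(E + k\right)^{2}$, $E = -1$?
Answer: $-5904$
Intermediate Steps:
$V{\left(k \right)} = \left(-1 + k\right)^{2}$
$V{\left(B{\left(N{\left(4 \right)} \right)} \right)} \left(-164\right) = \left(-1 + 7\right)^{2} \left(-164\right) = 6^{2} \left(-164\right) = 36 \left(-164\right) = -5904$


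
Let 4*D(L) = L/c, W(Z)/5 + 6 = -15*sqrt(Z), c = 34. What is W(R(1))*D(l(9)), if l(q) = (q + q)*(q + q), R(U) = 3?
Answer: -1215/17 - 6075*sqrt(3)/34 ≈ -380.95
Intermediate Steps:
W(Z) = -30 - 75*sqrt(Z) (W(Z) = -30 + 5*(-15*sqrt(Z)) = -30 - 75*sqrt(Z))
l(q) = 4*q**2 (l(q) = (2*q)*(2*q) = 4*q**2)
D(L) = L/136 (D(L) = (L/34)/4 = L/136)
W(R(1))*D(l(9)) = (-30 - 75*sqrt(3))*((4*9**2)/136) = (-30 - 75*sqrt(3))*((4*81)/136) = (-30 - 75*sqrt(3))*((1/136)*324) = (-30 - 75*sqrt(3))*(81/34) = -1215/17 - 6075*sqrt(3)/34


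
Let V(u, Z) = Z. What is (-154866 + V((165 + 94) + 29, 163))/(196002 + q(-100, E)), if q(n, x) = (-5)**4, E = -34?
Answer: -154703/196627 ≈ -0.78678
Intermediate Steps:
q(n, x) = 625
(-154866 + V((165 + 94) + 29, 163))/(196002 + q(-100, E)) = (-154866 + 163)/(196002 + 625) = -154703/196627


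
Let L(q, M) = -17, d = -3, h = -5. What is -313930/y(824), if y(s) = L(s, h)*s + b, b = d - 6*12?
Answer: 313930/14083 ≈ 22.291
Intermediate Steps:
b = -75 (b = -3 - 6*12 = -3 - 72 = -75)
y(s) = -75 - 17*s (y(s) = -17*s - 75 = -75 - 17*s)
-313930/y(824) = -313930/(-75 - 17*824) = -313930/(-75 - 14008) = -313930/(-14083) = -313930*(-1/14083) = 313930/14083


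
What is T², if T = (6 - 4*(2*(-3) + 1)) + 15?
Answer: 1681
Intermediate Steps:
T = 41 (T = (6 - 4*(-6 + 1)) + 15 = (6 - 4*(-5)) + 15 = (6 + 20) + 15 = 26 + 15 = 41)
T² = 41² = 1681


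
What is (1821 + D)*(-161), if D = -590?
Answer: -198191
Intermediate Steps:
(1821 + D)*(-161) = (1821 - 590)*(-161) = 1231*(-161) = -198191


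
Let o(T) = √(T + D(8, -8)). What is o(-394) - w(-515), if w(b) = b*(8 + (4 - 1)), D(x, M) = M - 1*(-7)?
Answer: 5665 + I*√395 ≈ 5665.0 + 19.875*I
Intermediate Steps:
D(x, M) = 7 + M (D(x, M) = M + 7 = 7 + M)
w(b) = 11*b (w(b) = b*(8 + 3) = b*11 = 11*b)
o(T) = √(-1 + T) (o(T) = √(T + (7 - 8)) = √(T - 1) = √(-1 + T))
o(-394) - w(-515) = √(-1 - 394) - 11*(-515) = √(-395) - 1*(-5665) = I*√395 + 5665 = 5665 + I*√395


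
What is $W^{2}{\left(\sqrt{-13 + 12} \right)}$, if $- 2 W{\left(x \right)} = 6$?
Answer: $9$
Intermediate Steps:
$W{\left(x \right)} = -3$ ($W{\left(x \right)} = \left(- \frac{1}{2}\right) 6 = -3$)
$W^{2}{\left(\sqrt{-13 + 12} \right)} = \left(-3\right)^{2} = 9$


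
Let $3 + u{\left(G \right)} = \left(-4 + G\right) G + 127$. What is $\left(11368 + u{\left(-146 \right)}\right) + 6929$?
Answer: $40321$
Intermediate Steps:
$u{\left(G \right)} = 124 + G \left(-4 + G\right)$ ($u{\left(G \right)} = -3 + \left(\left(-4 + G\right) G + 127\right) = -3 + \left(G \left(-4 + G\right) + 127\right) = -3 + \left(127 + G \left(-4 + G\right)\right) = 124 + G \left(-4 + G\right)$)
$\left(11368 + u{\left(-146 \right)}\right) + 6929 = \left(11368 + \left(124 + \left(-146\right)^{2} - -584\right)\right) + 6929 = \left(11368 + \left(124 + 21316 + 584\right)\right) + 6929 = \left(11368 + 22024\right) + 6929 = 33392 + 6929 = 40321$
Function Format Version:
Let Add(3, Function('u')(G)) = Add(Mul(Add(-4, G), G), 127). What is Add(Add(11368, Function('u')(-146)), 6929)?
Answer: 40321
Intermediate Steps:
Function('u')(G) = Add(124, Mul(G, Add(-4, G))) (Function('u')(G) = Add(-3, Add(Mul(Add(-4, G), G), 127)) = Add(-3, Add(Mul(G, Add(-4, G)), 127)) = Add(-3, Add(127, Mul(G, Add(-4, G)))) = Add(124, Mul(G, Add(-4, G))))
Add(Add(11368, Function('u')(-146)), 6929) = Add(Add(11368, Add(124, Pow(-146, 2), Mul(-4, -146))), 6929) = Add(Add(11368, Add(124, 21316, 584)), 6929) = Add(Add(11368, 22024), 6929) = Add(33392, 6929) = 40321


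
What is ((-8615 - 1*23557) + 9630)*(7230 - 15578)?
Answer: 188180616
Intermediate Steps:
((-8615 - 1*23557) + 9630)*(7230 - 15578) = ((-8615 - 23557) + 9630)*(-8348) = (-32172 + 9630)*(-8348) = -22542*(-8348) = 188180616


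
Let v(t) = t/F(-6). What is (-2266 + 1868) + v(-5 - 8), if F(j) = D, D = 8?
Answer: -3197/8 ≈ -399.63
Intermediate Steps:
F(j) = 8
v(t) = t/8
(-2266 + 1868) + v(-5 - 8) = (-2266 + 1868) + (-5 - 8)/8 = -398 + (1/8)*(-13) = -398 - 13/8 = -3197/8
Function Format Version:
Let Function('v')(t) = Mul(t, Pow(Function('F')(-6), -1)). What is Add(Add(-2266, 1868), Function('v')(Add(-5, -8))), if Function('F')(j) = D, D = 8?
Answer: Rational(-3197, 8) ≈ -399.63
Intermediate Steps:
Function('F')(j) = 8
Function('v')(t) = Mul(Rational(1, 8), t) (Function('v')(t) = Mul(t, Pow(8, -1)) = Mul(t, Rational(1, 8)) = Mul(Rational(1, 8), t))
Add(Add(-2266, 1868), Function('v')(Add(-5, -8))) = Add(Add(-2266, 1868), Mul(Rational(1, 8), Add(-5, -8))) = Add(-398, Mul(Rational(1, 8), -13)) = Add(-398, Rational(-13, 8)) = Rational(-3197, 8)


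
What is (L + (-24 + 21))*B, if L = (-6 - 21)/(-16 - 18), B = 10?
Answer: -375/17 ≈ -22.059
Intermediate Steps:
L = 27/34 (L = -27/(-34) = -27*(-1/34) = 27/34 ≈ 0.79412)
(L + (-24 + 21))*B = (27/34 + (-24 + 21))*10 = (27/34 - 3)*10 = -75/34*10 = -375/17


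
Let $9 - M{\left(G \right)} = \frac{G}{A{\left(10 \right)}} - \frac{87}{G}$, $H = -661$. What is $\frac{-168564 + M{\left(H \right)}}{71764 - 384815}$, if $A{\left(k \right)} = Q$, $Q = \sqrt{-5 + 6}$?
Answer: $\frac{110978021}{206926711} \approx 0.53632$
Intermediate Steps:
$Q = 1$ ($Q = \sqrt{1} = 1$)
$A{\left(k \right)} = 1$
$M{\left(G \right)} = 9 - G + \frac{87}{G}$ ($M{\left(G \right)} = 9 - \left(\frac{G}{1} - \frac{87}{G}\right) = 9 - \left(G 1 - \frac{87}{G}\right) = 9 - \left(G - \frac{87}{G}\right) = 9 - G + \frac{87}{G}$)
$\frac{-168564 + M{\left(H \right)}}{71764 - 384815} = \frac{-168564 + \left(9 - -661 + \frac{87}{-661}\right)}{71764 - 384815} = \frac{-168564 + \left(9 + 661 + 87 \left(- \frac{1}{661}\right)\right)}{-313051} = \left(-168564 + \left(9 + 661 - \frac{87}{661}\right)\right) \left(- \frac{1}{313051}\right) = \left(-168564 + \frac{442783}{661}\right) \left(- \frac{1}{313051}\right) = \left(- \frac{110978021}{661}\right) \left(- \frac{1}{313051}\right) = \frac{110978021}{206926711}$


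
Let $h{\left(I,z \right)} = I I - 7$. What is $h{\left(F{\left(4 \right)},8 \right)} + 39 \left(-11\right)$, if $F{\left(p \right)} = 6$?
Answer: $-400$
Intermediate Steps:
$h{\left(I,z \right)} = -7 + I^{2}$ ($h{\left(I,z \right)} = I^{2} - 7 = -7 + I^{2}$)
$h{\left(F{\left(4 \right)},8 \right)} + 39 \left(-11\right) = \left(-7 + 6^{2}\right) + 39 \left(-11\right) = \left(-7 + 36\right) - 429 = 29 - 429 = -400$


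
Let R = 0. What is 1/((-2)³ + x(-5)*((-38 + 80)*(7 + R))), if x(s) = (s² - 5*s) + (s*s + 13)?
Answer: 1/25864 ≈ 3.8664e-5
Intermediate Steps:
x(s) = 13 - 5*s + 2*s² (x(s) = (s² - 5*s) + (s² + 13) = (s² - 5*s) + (13 + s²) = 13 - 5*s + 2*s²)
1/((-2)³ + x(-5)*((-38 + 80)*(7 + R))) = 1/((-2)³ + (13 - 5*(-5) + 2*(-5)²)*((-38 + 80)*(7 + 0))) = 1/(-8 + (13 + 25 + 2*25)*(42*7)) = 1/(-8 + (13 + 25 + 50)*294) = 1/(-8 + 88*294) = 1/(-8 + 25872) = 1/25864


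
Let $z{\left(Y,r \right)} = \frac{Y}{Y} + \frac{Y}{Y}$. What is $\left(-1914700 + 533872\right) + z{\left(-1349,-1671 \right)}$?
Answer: $-1380826$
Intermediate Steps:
$z{\left(Y,r \right)} = 2$ ($z{\left(Y,r \right)} = 1 + 1 = 2$)
$\left(-1914700 + 533872\right) + z{\left(-1349,-1671 \right)} = \left(-1914700 + 533872\right) + 2 = -1380828 + 2 = -1380826$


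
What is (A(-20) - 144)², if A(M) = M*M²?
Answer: 66324736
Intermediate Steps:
A(M) = M³
(A(-20) - 144)² = ((-20)³ - 144)² = (-8000 - 144)² = (-8144)² = 66324736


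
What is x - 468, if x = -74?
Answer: -542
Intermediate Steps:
x - 468 = -74 - 468 = -542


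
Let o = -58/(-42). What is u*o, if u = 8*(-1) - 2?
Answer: -290/21 ≈ -13.810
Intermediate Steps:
o = 29/21 (o = -58*(-1/42) = 29/21 ≈ 1.3810)
u = -10 (u = -8 - 2 = -10)
u*o = -10*29/21 = -290/21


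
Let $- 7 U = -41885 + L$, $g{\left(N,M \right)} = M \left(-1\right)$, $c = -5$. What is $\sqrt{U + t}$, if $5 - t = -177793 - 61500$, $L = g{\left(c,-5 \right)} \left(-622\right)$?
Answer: $\frac{\sqrt{12040567}}{7} \approx 495.71$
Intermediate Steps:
$g{\left(N,M \right)} = - M$
$L = -3110$ ($L = \left(-1\right) \left(-5\right) \left(-622\right) = 5 \left(-622\right) = -3110$)
$t = 239298$ ($t = 5 - \left(-177793 - 61500\right) = 5 - -239293 = 5 + 239293 = 239298$)
$U = \frac{44995}{7}$ ($U = - \frac{-41885 - 3110}{7} = \left(- \frac{1}{7}\right) \left(-44995\right) = \frac{44995}{7} \approx 6427.9$)
$\sqrt{U + t} = \sqrt{\frac{44995}{7} + 239298} = \sqrt{\frac{1720081}{7}} = \frac{\sqrt{12040567}}{7}$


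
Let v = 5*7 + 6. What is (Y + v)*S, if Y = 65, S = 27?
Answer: 2862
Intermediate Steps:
v = 41 (v = 35 + 6 = 41)
(Y + v)*S = (65 + 41)*27 = 106*27 = 2862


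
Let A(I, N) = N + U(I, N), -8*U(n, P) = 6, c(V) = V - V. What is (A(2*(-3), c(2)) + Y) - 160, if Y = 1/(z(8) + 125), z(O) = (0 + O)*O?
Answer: -121523/756 ≈ -160.74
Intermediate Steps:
z(O) = O**2 (z(O) = O*O = O**2)
c(V) = 0
U(n, P) = -3/4 (U(n, P) = -1/8*6 = -3/4)
Y = 1/189 (Y = 1/(8**2 + 125) = 1/(64 + 125) = 1/189 ≈ 0.0052910)
A(I, N) = -3/4 + N (A(I, N) = N - 3/4 = -3/4 + N)
(A(2*(-3), c(2)) + Y) - 160 = ((-3/4 + 0) + 1/189) - 160 = (-3/4 + 1/189) - 160 = -563/756 - 160 = -121523/756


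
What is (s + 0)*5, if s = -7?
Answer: -35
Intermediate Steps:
(s + 0)*5 = (-7 + 0)*5 = -7*5 = -35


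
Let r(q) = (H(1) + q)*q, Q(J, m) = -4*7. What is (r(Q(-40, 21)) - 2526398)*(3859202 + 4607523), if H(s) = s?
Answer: -21383916262450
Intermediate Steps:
Q(J, m) = -28
r(q) = q*(1 + q) (r(q) = (1 + q)*q = q*(1 + q))
(r(Q(-40, 21)) - 2526398)*(3859202 + 4607523) = (-28*(1 - 28) - 2526398)*(3859202 + 4607523) = (-28*(-27) - 2526398)*8466725 = (756 - 2526398)*8466725 = -2525642*8466725 = -21383916262450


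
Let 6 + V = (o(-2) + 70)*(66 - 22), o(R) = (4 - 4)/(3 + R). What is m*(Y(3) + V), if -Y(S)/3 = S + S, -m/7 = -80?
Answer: 1711360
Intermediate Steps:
m = 560 (m = -7*(-80) = 560)
o(R) = 0 (o(R) = 0/(3 + R) = 0)
V = 3074 (V = -6 + (0 + 70)*(66 - 22) = -6 + 70*44 = -6 + 3080 = 3074)
Y(S) = -6*S (Y(S) = -3*(S + S) = -6*S)
m*(Y(3) + V) = 560*(-6*3 + 3074) = 560*(-18 + 3074) = 560*3056 = 1711360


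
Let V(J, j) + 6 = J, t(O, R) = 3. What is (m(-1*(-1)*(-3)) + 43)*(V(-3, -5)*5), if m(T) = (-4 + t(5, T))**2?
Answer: -1980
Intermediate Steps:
V(J, j) = -6 + J
m(T) = 1 (m(T) = (-4 + 3)**2 = (-1)**2 = 1)
(m(-1*(-1)*(-3)) + 43)*(V(-3, -5)*5) = (1 + 43)*((-6 - 3)*5) = 44*(-9*5) = 44*(-45) = -1980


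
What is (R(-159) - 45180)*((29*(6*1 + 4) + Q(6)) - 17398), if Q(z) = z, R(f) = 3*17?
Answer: 771796158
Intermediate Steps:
R(f) = 51
(R(-159) - 45180)*((29*(6*1 + 4) + Q(6)) - 17398) = (51 - 45180)*((29*(6*1 + 4) + 6) - 17398) = -45129*((29*(6 + 4) + 6) - 17398) = -45129*((29*10 + 6) - 17398) = -45129*((290 + 6) - 17398) = -45129*(296 - 17398) = -45129*(-17102) = 771796158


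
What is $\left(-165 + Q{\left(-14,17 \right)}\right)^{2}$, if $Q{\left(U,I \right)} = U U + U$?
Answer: $289$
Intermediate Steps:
$Q{\left(U,I \right)} = U + U^{2}$ ($Q{\left(U,I \right)} = U^{2} + U = U + U^{2}$)
$\left(-165 + Q{\left(-14,17 \right)}\right)^{2} = \left(-165 - 14 \left(1 - 14\right)\right)^{2} = \left(-165 - -182\right)^{2} = \left(-165 + 182\right)^{2} = 17^{2} = 289$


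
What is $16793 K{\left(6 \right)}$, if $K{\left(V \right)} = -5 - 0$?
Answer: $-83965$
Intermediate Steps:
$K{\left(V \right)} = -5$ ($K{\left(V \right)} = -5 + 0 = -5$)
$16793 K{\left(6 \right)} = 16793 \left(-5\right) = -83965$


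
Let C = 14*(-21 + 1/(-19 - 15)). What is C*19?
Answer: -95095/17 ≈ -5593.8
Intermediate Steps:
C = -5005/17 (C = 14*(-21 + 1/(-34)) = 14*(-21 - 1/34) = 14*(-715/34) = -5005/17 ≈ -294.41)
C*19 = -5005/17*19 = -95095/17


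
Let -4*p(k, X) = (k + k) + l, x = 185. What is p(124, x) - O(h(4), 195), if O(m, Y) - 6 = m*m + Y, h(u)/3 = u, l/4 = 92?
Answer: -499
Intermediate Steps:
l = 368 (l = 4*92 = 368)
h(u) = 3*u
O(m, Y) = 6 + Y + m² (O(m, Y) = 6 + (m*m + Y) = 6 + (m² + Y) = 6 + (Y + m²) = 6 + Y + m²)
p(k, X) = -92 - k/2 (p(k, X) = -((k + k) + 368)/4 = -(2*k + 368)/4 = -(368 + 2*k)/4 = -92 - k/2)
p(124, x) - O(h(4), 195) = (-92 - ½*124) - (6 + 195 + (3*4)²) = (-92 - 62) - (6 + 195 + 12²) = -154 - (6 + 195 + 144) = -154 - 1*345 = -154 - 345 = -499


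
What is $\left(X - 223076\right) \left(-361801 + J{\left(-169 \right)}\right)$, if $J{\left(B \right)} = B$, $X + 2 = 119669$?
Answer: $37430955730$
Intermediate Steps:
$X = 119667$ ($X = -2 + 119669 = 119667$)
$\left(X - 223076\right) \left(-361801 + J{\left(-169 \right)}\right) = \left(119667 - 223076\right) \left(-361801 - 169\right) = \left(-103409\right) \left(-361970\right) = 37430955730$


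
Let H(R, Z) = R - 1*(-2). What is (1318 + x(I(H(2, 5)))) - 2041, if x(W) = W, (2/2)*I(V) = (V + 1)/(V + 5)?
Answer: -6502/9 ≈ -722.44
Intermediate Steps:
H(R, Z) = 2 + R (H(R, Z) = R + 2 = 2 + R)
I(V) = (1 + V)/(5 + V) (I(V) = (V + 1)/(V + 5) = (1 + V)/(5 + V))
(1318 + x(I(H(2, 5)))) - 2041 = (1318 + (1 + (2 + 2))/(5 + (2 + 2))) - 2041 = (1318 + (1 + 4)/(5 + 4)) - 2041 = (1318 + 5/9) - 2041 = 11867/9 - 2041 = -6502/9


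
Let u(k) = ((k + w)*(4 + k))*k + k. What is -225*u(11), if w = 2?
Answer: -485100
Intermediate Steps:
u(k) = k + k*(2 + k)*(4 + k) (u(k) = ((k + 2)*(4 + k))*k + k = ((2 + k)*(4 + k))*k + k = k*(2 + k)*(4 + k) + k = k + k*(2 + k)*(4 + k))
-225*u(11) = -2475*(9 + 11² + 6*11) = -2475*(9 + 121 + 66) = -2475*196 = -225*2156 = -485100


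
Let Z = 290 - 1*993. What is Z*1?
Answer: -703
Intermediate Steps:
Z = -703 (Z = 290 - 993 = -703)
Z*1 = -703*1 = -703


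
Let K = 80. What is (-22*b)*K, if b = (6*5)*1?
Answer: -52800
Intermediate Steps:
b = 30 (b = 30*1 = 30)
(-22*b)*K = -22*30*80 = -660*80 = -52800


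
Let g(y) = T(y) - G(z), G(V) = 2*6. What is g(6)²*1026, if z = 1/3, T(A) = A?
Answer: 36936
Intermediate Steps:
z = ⅓ ≈ 0.33333
G(V) = 12
g(y) = -12 + y (g(y) = y - 1*12 = y - 12 = -12 + y)
g(6)²*1026 = (-12 + 6)²*1026 = (-6)²*1026 = 36*1026 = 36936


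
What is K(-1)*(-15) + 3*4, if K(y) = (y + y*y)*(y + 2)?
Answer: 12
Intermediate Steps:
K(y) = (2 + y)*(y + y**2) (K(y) = (y + y**2)*(2 + y) = (2 + y)*(y + y**2))
K(-1)*(-15) + 3*4 = -(2 + (-1)**2 + 3*(-1))*(-15) + 3*4 = -(2 + 1 - 3)*(-15) + 12 = -1*0*(-15) + 12 = 0*(-15) + 12 = 0 + 12 = 12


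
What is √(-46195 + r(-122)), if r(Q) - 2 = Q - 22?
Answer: I*√46337 ≈ 215.26*I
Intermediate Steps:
r(Q) = -20 + Q (r(Q) = 2 + (Q - 22) = 2 + (-22 + Q) = -20 + Q)
√(-46195 + r(-122)) = √(-46195 + (-20 - 122)) = √(-46195 - 142) = √(-46337) = I*√46337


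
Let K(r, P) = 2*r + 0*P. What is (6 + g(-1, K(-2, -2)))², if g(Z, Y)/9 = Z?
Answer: 9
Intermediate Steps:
K(r, P) = 2*r (K(r, P) = 2*r + 0 = 2*r)
g(Z, Y) = 9*Z
(6 + g(-1, K(-2, -2)))² = (6 + 9*(-1))² = (6 - 9)² = (-3)² = 9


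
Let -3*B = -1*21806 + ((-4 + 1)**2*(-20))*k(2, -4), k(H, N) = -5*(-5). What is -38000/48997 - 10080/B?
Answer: -177235520/92065363 ≈ -1.9251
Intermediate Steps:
k(H, N) = 25
B = 26306/3 (B = -(-1*21806 + ((-4 + 1)**2*(-20))*25)/3 = -(-21806 + ((-3)**2*(-20))*25)/3 = -(-21806 + (9*(-20))*25)/3 = -(-21806 - 180*25)/3 = -(-21806 - 4500)/3 = -1/3*(-26306) = 26306/3 ≈ 8768.7)
-38000/48997 - 10080/B = -38000/48997 - 10080/26306/3 = -38000*1/48997 - 10080*3/26306 = -38000/48997 - 2160/1879 = -177235520/92065363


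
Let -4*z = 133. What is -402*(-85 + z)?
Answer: 95073/2 ≈ 47537.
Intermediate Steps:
z = -133/4 (z = -¼*133 = -133/4 ≈ -33.250)
-402*(-85 + z) = -402*(-85 - 133/4) = -402*(-473/4) = 95073/2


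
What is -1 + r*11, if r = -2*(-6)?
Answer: 131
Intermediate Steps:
r = 12
-1 + r*11 = -1 + 12*11 = -1 + 132 = 131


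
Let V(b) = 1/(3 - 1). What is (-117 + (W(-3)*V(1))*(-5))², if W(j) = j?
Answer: 47961/4 ≈ 11990.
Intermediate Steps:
V(b) = ½ (V(b) = 1/2 = ½)
(-117 + (W(-3)*V(1))*(-5))² = (-117 - 3*½*(-5))² = (-117 - 3/2*(-5))² = (-117 + 15/2)² = (-219/2)² = 47961/4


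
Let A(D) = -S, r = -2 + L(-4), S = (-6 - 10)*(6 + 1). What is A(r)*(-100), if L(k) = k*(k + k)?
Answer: -11200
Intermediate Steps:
S = -112 (S = -16*7 = -112)
L(k) = 2*k**2 (L(k) = k*(2*k) = 2*k**2)
r = 30 (r = -2 + 2*(-4)**2 = -2 + 2*16 = -2 + 32 = 30)
A(D) = 112 (A(D) = -1*(-112) = 112)
A(r)*(-100) = 112*(-100) = -11200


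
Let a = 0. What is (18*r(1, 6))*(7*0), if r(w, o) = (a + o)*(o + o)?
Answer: 0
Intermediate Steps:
r(w, o) = 2*o² (r(w, o) = (0 + o)*(o + o) = o*(2*o) = 2*o²)
(18*r(1, 6))*(7*0) = (18*(2*6²))*(7*0) = (18*(2*36))*0 = (18*72)*0 = 1296*0 = 0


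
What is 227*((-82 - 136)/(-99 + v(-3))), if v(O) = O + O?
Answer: 49486/105 ≈ 471.30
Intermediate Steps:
v(O) = 2*O
227*((-82 - 136)/(-99 + v(-3))) = 227*((-82 - 136)/(-99 + 2*(-3))) = 227*(-218/(-99 - 6)) = 227*(-218/(-105)) = 227*(-218*(-1/105)) = 227*(218/105) = 49486/105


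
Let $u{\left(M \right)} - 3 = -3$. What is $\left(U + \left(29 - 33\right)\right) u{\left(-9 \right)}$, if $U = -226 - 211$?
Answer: $0$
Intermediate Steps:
$u{\left(M \right)} = 0$ ($u{\left(M \right)} = 3 - 3 = 0$)
$U = -437$ ($U = -226 - 211 = -437$)
$\left(U + \left(29 - 33\right)\right) u{\left(-9 \right)} = \left(-437 + \left(29 - 33\right)\right) 0 = \left(-437 - 4\right) 0 = \left(-441\right) 0 = 0$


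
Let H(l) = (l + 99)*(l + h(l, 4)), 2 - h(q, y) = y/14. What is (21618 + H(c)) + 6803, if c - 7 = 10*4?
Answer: 248733/7 ≈ 35533.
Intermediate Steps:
h(q, y) = 2 - y/14
c = 47 (c = 7 + 10*4 = 7 + 40 = 47)
H(l) = (99 + l)*(12/7 + l) (H(l) = (l + 99)*(l + (2 - 1/14*4)) = (99 + l)*(l + (2 - 2/7)) = (99 + l)*(l + 12/7) = (99 + l)*(12/7 + l))
(21618 + H(c)) + 6803 = (21618 + (1188/7 + 47**2 + (705/7)*47)) + 6803 = (21618 + (1188/7 + 2209 + 33135/7)) + 6803 = (21618 + 49786/7) + 6803 = 201112/7 + 6803 = 248733/7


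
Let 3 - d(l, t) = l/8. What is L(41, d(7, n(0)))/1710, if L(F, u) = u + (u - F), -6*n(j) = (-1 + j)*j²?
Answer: -49/2280 ≈ -0.021491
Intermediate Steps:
n(j) = -j²*(-1 + j)/6 (n(j) = -(-1 + j)*j²/6 = -j²*(-1 + j)/6)
d(l, t) = 3 - l/8
L(F, u) = -F + 2*u
L(41, d(7, n(0)))/1710 = (-1*41 + 2*(3 - ⅛*7))/1710 = (-41 + 2*(3 - 7/8))*(1/1710) = (-41 + 2*(17/8))*(1/1710) = (-41 + 17/4)*(1/1710) = -147/4*1/1710 = -49/2280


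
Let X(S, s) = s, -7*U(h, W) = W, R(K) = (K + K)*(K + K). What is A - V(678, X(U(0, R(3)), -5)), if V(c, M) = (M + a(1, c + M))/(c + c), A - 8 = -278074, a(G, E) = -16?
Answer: -125685825/452 ≈ -2.7807e+5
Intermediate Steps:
A = -278066 (A = 8 - 278074 = -278066)
R(K) = 4*K**2 (R(K) = (2*K)*(2*K) = 4*K**2)
U(h, W) = -W/7
V(c, M) = (-16 + M)/(2*c) (V(c, M) = (M - 16)/(c + c) = (-16 + M)/((2*c)) = (-16 + M)*(1/(2*c)) = (-16 + M)/(2*c))
A - V(678, X(U(0, R(3)), -5)) = -278066 - (-16 - 5)/(2*678) = -278066 - (-21)/(2*678) = -278066 - 1*(-7/452) = -278066 + 7/452 = -125685825/452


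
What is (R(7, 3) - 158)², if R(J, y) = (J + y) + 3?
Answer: 21025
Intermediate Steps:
R(J, y) = 3 + J + y
(R(7, 3) - 158)² = ((3 + 7 + 3) - 158)² = (13 - 158)² = (-145)² = 21025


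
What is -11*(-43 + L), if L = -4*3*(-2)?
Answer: 209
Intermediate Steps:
L = 24 (L = -12*(-2) = 24)
-11*(-43 + L) = -11*(-43 + 24) = -11*(-19) = 209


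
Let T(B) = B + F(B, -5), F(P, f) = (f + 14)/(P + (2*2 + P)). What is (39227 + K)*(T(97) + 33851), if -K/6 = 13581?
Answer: -31561429963/22 ≈ -1.4346e+9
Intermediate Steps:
K = -81486 (K = -6*13581 = -81486)
F(P, f) = (14 + f)/(4 + 2*P) (F(P, f) = (14 + f)/(P + (4 + P)) = (14 + f)/(4 + 2*P))
T(B) = B + 9/(2*(2 + B)) (T(B) = B + (14 - 5)/(2*(2 + B)) = B + (1/2)*9/(2 + B) = B + 9/(2*(2 + B)))
(39227 + K)*(T(97) + 33851) = (39227 - 81486)*((9/2 + 97*(2 + 97))/(2 + 97) + 33851) = -42259*((9/2 + 97*99)/99 + 33851) = -42259*((9/2 + 9603)/99 + 33851) = -42259*((1/99)*(19215/2) + 33851) = -42259*(2135/22 + 33851) = -42259*746857/22 = -31561429963/22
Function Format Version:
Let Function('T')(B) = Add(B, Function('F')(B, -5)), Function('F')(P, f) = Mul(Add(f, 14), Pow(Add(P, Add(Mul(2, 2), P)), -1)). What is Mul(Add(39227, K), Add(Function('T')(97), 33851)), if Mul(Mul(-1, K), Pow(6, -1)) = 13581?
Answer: Rational(-31561429963, 22) ≈ -1.4346e+9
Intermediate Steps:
K = -81486 (K = Mul(-6, 13581) = -81486)
Function('F')(P, f) = Mul(Pow(Add(4, Mul(2, P)), -1), Add(14, f)) (Function('F')(P, f) = Mul(Add(14, f), Pow(Add(P, Add(4, P)), -1)) = Mul(Add(14, f), Pow(Add(4, Mul(2, P)), -1)) = Mul(Pow(Add(4, Mul(2, P)), -1), Add(14, f)))
Function('T')(B) = Add(B, Mul(Rational(9, 2), Pow(Add(2, B), -1))) (Function('T')(B) = Add(B, Mul(Rational(1, 2), Pow(Add(2, B), -1), Add(14, -5))) = Add(B, Mul(Rational(1, 2), Pow(Add(2, B), -1), 9)) = Add(B, Mul(Rational(9, 2), Pow(Add(2, B), -1))))
Mul(Add(39227, K), Add(Function('T')(97), 33851)) = Mul(Add(39227, -81486), Add(Mul(Pow(Add(2, 97), -1), Add(Rational(9, 2), Mul(97, Add(2, 97)))), 33851)) = Mul(-42259, Add(Mul(Pow(99, -1), Add(Rational(9, 2), Mul(97, 99))), 33851)) = Mul(-42259, Add(Mul(Rational(1, 99), Add(Rational(9, 2), 9603)), 33851)) = Mul(-42259, Add(Mul(Rational(1, 99), Rational(19215, 2)), 33851)) = Mul(-42259, Add(Rational(2135, 22), 33851)) = Mul(-42259, Rational(746857, 22)) = Rational(-31561429963, 22)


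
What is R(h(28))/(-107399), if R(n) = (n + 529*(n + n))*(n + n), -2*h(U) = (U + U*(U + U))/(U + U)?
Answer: -3440691/859192 ≈ -4.0046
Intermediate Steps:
h(U) = -(U + 2*U²)/(4*U) (h(U) = -(U + U*(U + U))/(2*(U + U)) = -(U + U*(2*U))/(2*(2*U)) = -(U + 2*U²)*1/(2*U)/2 = -(U + 2*U²)/(4*U))
R(n) = 2118*n² (R(n) = (n + 529*(2*n))*(2*n) = (n + 1058*n)*(2*n) = (1059*n)*(2*n) = 2118*n²)
R(h(28))/(-107399) = (2118*(-¼ - ½*28)²)/(-107399) = (2118*(-¼ - 14)²)*(-1/107399) = (2118*(-57/4)²)*(-1/107399) = (2118*(3249/16))*(-1/107399) = (3440691/8)*(-1/107399) = -3440691/859192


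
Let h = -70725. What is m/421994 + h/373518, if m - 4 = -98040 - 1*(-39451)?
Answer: -4310673140/13135196241 ≈ -0.32818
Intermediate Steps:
m = -58585 (m = 4 + (-98040 - 1*(-39451)) = 4 + (-98040 + 39451) = 4 - 58589 = -58585)
m/421994 + h/373518 = -58585/421994 - 70725/373518 = -58585*1/421994 - 70725*1/373518 = -58585/421994 - 23575/124506 = -4310673140/13135196241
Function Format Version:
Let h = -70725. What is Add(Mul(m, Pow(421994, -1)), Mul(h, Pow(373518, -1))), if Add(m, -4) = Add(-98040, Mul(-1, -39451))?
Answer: Rational(-4310673140, 13135196241) ≈ -0.32818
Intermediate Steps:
m = -58585 (m = Add(4, Add(-98040, Mul(-1, -39451))) = Add(4, Add(-98040, 39451)) = Add(4, -58589) = -58585)
Add(Mul(m, Pow(421994, -1)), Mul(h, Pow(373518, -1))) = Add(Mul(-58585, Pow(421994, -1)), Mul(-70725, Pow(373518, -1))) = Add(Mul(-58585, Rational(1, 421994)), Mul(-70725, Rational(1, 373518))) = Add(Rational(-58585, 421994), Rational(-23575, 124506)) = Rational(-4310673140, 13135196241)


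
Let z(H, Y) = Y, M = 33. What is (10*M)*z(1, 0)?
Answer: 0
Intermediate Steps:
(10*M)*z(1, 0) = (10*33)*0 = 330*0 = 0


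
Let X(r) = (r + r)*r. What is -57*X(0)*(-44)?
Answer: 0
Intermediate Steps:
X(r) = 2*r² (X(r) = (2*r)*r = 2*r²)
-57*X(0)*(-44) = -114*0²*(-44) = -114*0*(-44) = -57*0*(-44) = 0*(-44) = 0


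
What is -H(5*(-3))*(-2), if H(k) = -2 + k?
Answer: -34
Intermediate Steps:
-H(5*(-3))*(-2) = -(-2 + 5*(-3))*(-2) = -(-2 - 15)*(-2) = -1*(-17)*(-2) = 17*(-2) = -34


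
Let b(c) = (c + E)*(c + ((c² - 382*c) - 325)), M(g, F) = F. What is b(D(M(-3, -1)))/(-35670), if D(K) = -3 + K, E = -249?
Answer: 20493/2378 ≈ 8.6178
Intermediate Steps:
b(c) = (-249 + c)*(-325 + c² - 381*c) (b(c) = (c - 249)*(c + ((c² - 382*c) - 325)) = (-249 + c)*(c + (-325 + c² - 382*c)) = (-249 + c)*(-325 + c² - 381*c))
b(D(M(-3, -1)))/(-35670) = (80925 + (-3 - 1)³ - 630*(-3 - 1)² + 94544*(-3 - 1))/(-35670) = (80925 + (-4)³ - 630*(-4)² + 94544*(-4))*(-1/35670) = (80925 - 64 - 630*16 - 378176)*(-1/35670) = (80925 - 64 - 10080 - 378176)*(-1/35670) = -307395*(-1/35670) = 20493/2378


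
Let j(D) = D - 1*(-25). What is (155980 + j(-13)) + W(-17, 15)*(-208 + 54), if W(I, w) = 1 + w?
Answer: 153528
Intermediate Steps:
j(D) = 25 + D (j(D) = D + 25 = 25 + D)
(155980 + j(-13)) + W(-17, 15)*(-208 + 54) = (155980 + (25 - 13)) + (1 + 15)*(-208 + 54) = (155980 + 12) + 16*(-154) = 155992 - 2464 = 153528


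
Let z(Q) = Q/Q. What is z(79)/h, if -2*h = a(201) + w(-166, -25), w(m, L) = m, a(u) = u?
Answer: -2/35 ≈ -0.057143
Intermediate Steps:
z(Q) = 1
h = -35/2 (h = -(201 - 166)/2 = -½*35 = -35/2 ≈ -17.500)
z(79)/h = 1/(-35/2) = 1*(-2/35) = -2/35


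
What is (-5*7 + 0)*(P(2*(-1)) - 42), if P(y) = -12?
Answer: 1890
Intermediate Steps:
(-5*7 + 0)*(P(2*(-1)) - 42) = (-5*7 + 0)*(-12 - 42) = (-35 + 0)*(-54) = -35*(-54) = 1890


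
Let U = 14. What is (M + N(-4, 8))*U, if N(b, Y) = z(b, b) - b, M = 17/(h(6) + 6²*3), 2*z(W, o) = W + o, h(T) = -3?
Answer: 34/15 ≈ 2.2667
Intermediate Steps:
z(W, o) = W/2 + o/2 (z(W, o) = (W + o)/2 = W/2 + o/2)
M = 17/105 (M = 17/(-3 + 6²*3) = 17/(-3 + 36*3) = 17/(-3 + 108) = 17/105 ≈ 0.16190)
N(b, Y) = 0 (N(b, Y) = (b/2 + b/2) - b = b - b = 0)
(M + N(-4, 8))*U = (17/105 + 0)*14 = (17/105)*14 = 34/15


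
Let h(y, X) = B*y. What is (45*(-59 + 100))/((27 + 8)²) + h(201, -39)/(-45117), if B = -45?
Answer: 698674/409395 ≈ 1.7066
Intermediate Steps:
h(y, X) = -45*y
(45*(-59 + 100))/((27 + 8)²) + h(201, -39)/(-45117) = (45*(-59 + 100))/((27 + 8)²) - 45*201/(-45117) = (45*41)/(35²) - 9045*(-1/45117) = 1845/1225 + 335/1671 = 1845*(1/1225) + 335/1671 = 369/245 + 335/1671 = 698674/409395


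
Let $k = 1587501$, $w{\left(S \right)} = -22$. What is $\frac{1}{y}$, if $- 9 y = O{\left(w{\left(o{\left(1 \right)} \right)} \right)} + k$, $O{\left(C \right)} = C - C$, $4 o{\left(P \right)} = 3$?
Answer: $- \frac{1}{176389} \approx -5.6693 \cdot 10^{-6}$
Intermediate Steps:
$o{\left(P \right)} = \frac{3}{4}$ ($o{\left(P \right)} = \frac{1}{4} \cdot 3 = \frac{3}{4}$)
$O{\left(C \right)} = 0$
$y = -176389$ ($y = - \frac{0 + 1587501}{9} = \left(- \frac{1}{9}\right) 1587501 = -176389$)
$\frac{1}{y} = \frac{1}{-176389} = - \frac{1}{176389}$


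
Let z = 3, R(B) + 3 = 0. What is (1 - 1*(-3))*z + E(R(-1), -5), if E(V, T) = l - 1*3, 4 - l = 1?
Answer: 12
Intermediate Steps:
l = 3 (l = 4 - 1*1 = 4 - 1 = 3)
R(B) = -3 (R(B) = -3 + 0 = -3)
E(V, T) = 0 (E(V, T) = 3 - 1*3 = 3 - 3 = 0)
(1 - 1*(-3))*z + E(R(-1), -5) = (1 - 1*(-3))*3 + 0 = (1 + 3)*3 + 0 = 4*3 + 0 = 12 + 0 = 12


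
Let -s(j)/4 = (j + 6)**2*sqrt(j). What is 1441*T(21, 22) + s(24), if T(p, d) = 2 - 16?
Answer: -20174 - 7200*sqrt(6) ≈ -37810.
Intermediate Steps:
s(j) = -4*sqrt(j)*(6 + j)**2 (s(j) = -4*(j + 6)**2*sqrt(j) = -4*(6 + j)**2*sqrt(j) = -4*sqrt(j)*(6 + j)**2)
T(p, d) = -14
1441*T(21, 22) + s(24) = 1441*(-14) - 4*sqrt(24)*(6 + 24)**2 = -20174 - 4*2*sqrt(6)*30**2 = -20174 - 4*2*sqrt(6)*900 = -20174 - 7200*sqrt(6)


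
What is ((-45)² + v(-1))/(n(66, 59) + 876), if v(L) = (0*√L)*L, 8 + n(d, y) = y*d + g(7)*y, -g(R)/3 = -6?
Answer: 2025/5824 ≈ 0.34770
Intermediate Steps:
g(R) = 18 (g(R) = -3*(-6) = 18)
n(d, y) = -8 + 18*y + d*y (n(d, y) = -8 + (y*d + 18*y) = -8 + (d*y + 18*y) = -8 + (18*y + d*y) = -8 + 18*y + d*y)
v(L) = 0 (v(L) = 0*L = 0)
((-45)² + v(-1))/(n(66, 59) + 876) = ((-45)² + 0)/((-8 + 18*59 + 66*59) + 876) = (2025 + 0)/((-8 + 1062 + 3894) + 876) = 2025/(4948 + 876) = 2025/5824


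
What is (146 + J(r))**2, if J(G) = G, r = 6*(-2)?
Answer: 17956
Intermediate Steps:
r = -12
(146 + J(r))**2 = (146 - 12)**2 = 134**2 = 17956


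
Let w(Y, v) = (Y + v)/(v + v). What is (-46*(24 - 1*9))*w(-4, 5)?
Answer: -69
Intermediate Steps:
w(Y, v) = (Y + v)/(2*v) (w(Y, v) = (Y + v)/((2*v)) = (Y + v)*(1/(2*v)) = (Y + v)/(2*v))
(-46*(24 - 1*9))*w(-4, 5) = (-46*(24 - 1*9))*((½)*(-4 + 5)/5) = (-46*(24 - 9))*((½)*(⅕)*1) = -46*15*(⅒) = -690*⅒ = -69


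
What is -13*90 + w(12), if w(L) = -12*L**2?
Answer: -2898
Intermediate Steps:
-13*90 + w(12) = -13*90 - 12*12**2 = -1170 - 12*144 = -1170 - 1728 = -2898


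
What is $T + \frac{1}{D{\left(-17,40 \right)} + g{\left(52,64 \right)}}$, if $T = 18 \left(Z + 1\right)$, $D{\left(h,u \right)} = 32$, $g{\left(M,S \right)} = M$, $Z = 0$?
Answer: $\frac{1513}{84} \approx 18.012$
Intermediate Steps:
$T = 18$ ($T = 18 \left(0 + 1\right) = 18 \cdot 1 = 18$)
$T + \frac{1}{D{\left(-17,40 \right)} + g{\left(52,64 \right)}} = 18 + \frac{1}{32 + 52} = 18 + \frac{1}{84} = \frac{1513}{84}$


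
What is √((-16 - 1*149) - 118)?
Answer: I*√283 ≈ 16.823*I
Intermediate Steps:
√((-16 - 1*149) - 118) = √((-16 - 149) - 118) = √(-165 - 118) = √(-283) = I*√283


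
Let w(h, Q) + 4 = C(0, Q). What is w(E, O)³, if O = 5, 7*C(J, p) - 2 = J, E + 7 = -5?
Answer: -17576/343 ≈ -51.242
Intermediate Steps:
E = -12 (E = -7 - 5 = -12)
C(J, p) = 2/7 + J/7
w(h, Q) = -26/7 (w(h, Q) = -4 + (2/7 + (⅐)*0) = -4 + (2/7 + 0) = -4 + 2/7 = -26/7)
w(E, O)³ = (-26/7)³ = -17576/343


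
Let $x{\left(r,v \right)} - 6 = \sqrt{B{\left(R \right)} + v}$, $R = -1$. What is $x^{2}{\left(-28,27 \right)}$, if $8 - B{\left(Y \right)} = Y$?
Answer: $144$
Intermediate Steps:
$B{\left(Y \right)} = 8 - Y$
$x{\left(r,v \right)} = 6 + \sqrt{9 + v}$ ($x{\left(r,v \right)} = 6 + \sqrt{\left(8 - -1\right) + v} = 6 + \sqrt{\left(8 + 1\right) + v} = 6 + \sqrt{9 + v}$)
$x^{2}{\left(-28,27 \right)} = \left(6 + \sqrt{9 + 27}\right)^{2} = \left(6 + \sqrt{36}\right)^{2} = \left(6 + 6\right)^{2} = 12^{2} = 144$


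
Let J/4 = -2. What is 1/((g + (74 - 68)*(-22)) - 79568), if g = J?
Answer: -1/79708 ≈ -1.2546e-5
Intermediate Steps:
J = -8 (J = 4*(-2) = -8)
g = -8
1/((g + (74 - 68)*(-22)) - 79568) = 1/((-8 + (74 - 68)*(-22)) - 79568) = 1/((-8 + 6*(-22)) - 79568) = 1/((-8 - 132) - 79568) = 1/(-140 - 79568) = 1/(-79708) = -1/79708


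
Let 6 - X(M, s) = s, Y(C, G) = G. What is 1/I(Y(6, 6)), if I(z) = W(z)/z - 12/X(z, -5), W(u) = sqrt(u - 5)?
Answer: -66/61 ≈ -1.0820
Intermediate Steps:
W(u) = sqrt(-5 + u)
X(M, s) = 6 - s
I(z) = -12/11 + sqrt(-5 + z)/z (I(z) = sqrt(-5 + z)/z - 12/(6 - 1*(-5)) = sqrt(-5 + z)/z - 12/(6 + 5) = sqrt(-5 + z)/z - 12/11 = -12/11 + sqrt(-5 + z)/z)
1/I(Y(6, 6)) = 1/(-12/11 + sqrt(-5 + 6)/6) = 1/(-12/11 + sqrt(1)/6) = 1/(-12/11 + (1/6)*1) = 1/(-12/11 + 1/6) = 1/(-61/66) = -66/61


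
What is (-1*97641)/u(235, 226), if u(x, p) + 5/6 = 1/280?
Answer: 82018440/697 ≈ 1.1767e+5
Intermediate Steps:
u(x, p) = -697/840 (u(x, p) = -5/6 + 1/280 = -697/840)
(-1*97641)/u(235, 226) = (-1*97641)/(-697/840) = -97641*(-840/697) = 82018440/697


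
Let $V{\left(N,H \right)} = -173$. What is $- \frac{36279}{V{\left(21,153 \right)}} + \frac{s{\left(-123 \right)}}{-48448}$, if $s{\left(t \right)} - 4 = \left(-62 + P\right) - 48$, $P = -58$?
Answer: $\frac{439418341}{2095376} \approx 209.71$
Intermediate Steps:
$s{\left(t \right)} = -164$ ($s{\left(t \right)} = 4 - 168 = -164$)
$- \frac{36279}{V{\left(21,153 \right)}} + \frac{s{\left(-123 \right)}}{-48448} = - \frac{36279}{-173} - \frac{164}{-48448} = \left(-36279\right) \left(- \frac{1}{173}\right) - - \frac{41}{12112} = \frac{36279}{173} + \frac{41}{12112} = \frac{439418341}{2095376}$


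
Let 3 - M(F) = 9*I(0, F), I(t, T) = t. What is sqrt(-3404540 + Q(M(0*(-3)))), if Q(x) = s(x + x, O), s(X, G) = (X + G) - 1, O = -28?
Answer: I*sqrt(3404563) ≈ 1845.1*I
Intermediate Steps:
s(X, G) = -1 + G + X (s(X, G) = (G + X) - 1 = -1 + G + X)
M(F) = 3 (M(F) = 3 - 9*0 = 3 - 1*0 = 3 + 0 = 3)
Q(x) = -29 + 2*x (Q(x) = -1 - 28 + (x + x) = -1 - 28 + 2*x = -29 + 2*x)
sqrt(-3404540 + Q(M(0*(-3)))) = sqrt(-3404540 + (-29 + 2*3)) = sqrt(-3404540 + (-29 + 6)) = sqrt(-3404540 - 23) = sqrt(-3404563) = I*sqrt(3404563)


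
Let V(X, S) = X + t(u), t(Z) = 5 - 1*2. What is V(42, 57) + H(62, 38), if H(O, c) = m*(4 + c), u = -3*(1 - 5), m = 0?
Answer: 45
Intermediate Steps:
u = 12 (u = -3*(-4) = 12)
t(Z) = 3 (t(Z) = 5 - 2 = 3)
V(X, S) = 3 + X (V(X, S) = X + 3 = 3 + X)
H(O, c) = 0 (H(O, c) = 0*(4 + c) = 0)
V(42, 57) + H(62, 38) = (3 + 42) + 0 = 45 + 0 = 45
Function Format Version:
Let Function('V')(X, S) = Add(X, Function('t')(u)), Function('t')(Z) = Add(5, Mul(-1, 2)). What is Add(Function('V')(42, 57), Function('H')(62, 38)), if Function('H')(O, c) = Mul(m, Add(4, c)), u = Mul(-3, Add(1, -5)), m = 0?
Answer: 45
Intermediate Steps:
u = 12 (u = Mul(-3, -4) = 12)
Function('t')(Z) = 3 (Function('t')(Z) = Add(5, -2) = 3)
Function('V')(X, S) = Add(3, X) (Function('V')(X, S) = Add(X, 3) = Add(3, X))
Function('H')(O, c) = 0 (Function('H')(O, c) = Mul(0, Add(4, c)) = 0)
Add(Function('V')(42, 57), Function('H')(62, 38)) = Add(Add(3, 42), 0) = Add(45, 0) = 45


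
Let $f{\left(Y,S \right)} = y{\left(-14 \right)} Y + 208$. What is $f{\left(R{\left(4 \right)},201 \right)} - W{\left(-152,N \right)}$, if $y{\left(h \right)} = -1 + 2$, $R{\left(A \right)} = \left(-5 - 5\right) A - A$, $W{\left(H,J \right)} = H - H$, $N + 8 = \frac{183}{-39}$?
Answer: $164$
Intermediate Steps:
$N = - \frac{165}{13}$ ($N = -8 + \frac{183}{-39} = -8 + 183 \left(- \frac{1}{39}\right) = -8 - \frac{61}{13} = - \frac{165}{13} \approx -12.692$)
$W{\left(H,J \right)} = 0$
$R{\left(A \right)} = - 11 A$ ($R{\left(A \right)} = - 10 A - A = - 11 A$)
$y{\left(h \right)} = 1$
$f{\left(Y,S \right)} = 208 + Y$ ($f{\left(Y,S \right)} = 1 Y + 208 = Y + 208 = 208 + Y$)
$f{\left(R{\left(4 \right)},201 \right)} - W{\left(-152,N \right)} = \left(208 - 44\right) - 0 = \left(208 - 44\right) + 0 = 164 + 0 = 164$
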